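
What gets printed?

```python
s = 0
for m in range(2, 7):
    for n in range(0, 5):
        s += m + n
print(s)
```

150

m=2,n=0: s = 0+2 = 2
m=2,n=1: s = 2+3 = 5
m=2,n=2: s = 5+4 = 9
m=2,n=3: s = 9+5 = 14
m=2,n=4: s = 14+6 = 20
m=3,n=0: s = 20+3 = 23
m=3,n=1: s = 23+4 = 27
m=3,n=2: s = 27+5 = 32
m=3,n=3: s = 32+6 = 38
m=3,n=4: s = 38+7 = 45
m=4,n=0: s = 45+4 = 49
m=4,n=1: s = 49+5 = 54
m=4,n=2: s = 54+6 = 60
m=4,n=3: s = 60+7 = 67
m=4,n=4: s = 67+8 = 75
m=5,n=0: s = 75+5 = 80
m=5,n=1: s = 80+6 = 86
m=5,n=2: s = 86+7 = 93
m=5,n=3: s = 93+8 = 101
m=5,n=4: s = 101+9 = 110
m=6,n=0: s = 110+6 = 116
m=6,n=1: s = 116+7 = 123
m=6,n=2: s = 123+8 = 131
m=6,n=3: s = 131+9 = 140
m=6,n=4: s = 140+10 = 150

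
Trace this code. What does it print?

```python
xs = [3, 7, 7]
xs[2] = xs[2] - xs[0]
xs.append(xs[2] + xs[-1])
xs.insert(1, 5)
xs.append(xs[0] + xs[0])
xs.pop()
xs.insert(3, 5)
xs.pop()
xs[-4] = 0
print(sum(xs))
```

xs[2] = xs[2]-xs[0] = 7-3 = 4 → [3, 7, 4]
append xs[2]+xs[-1] = 4+4 = 8 → [3, 7, 4, 8]
insert 5 at 1 → [3, 5, 7, 4, 8]
append xs[0]+xs[0] = 3+3 = 6 → [3, 5, 7, 4, 8, 6]
pop() removes 6 → [3, 5, 7, 4, 8]
insert 5 at 3 → [3, 5, 7, 5, 4, 8]
pop() removes 8 → [3, 5, 7, 5, 4]
xs[-4] = 0 → [3, 0, 7, 5, 4]
sum = 19

19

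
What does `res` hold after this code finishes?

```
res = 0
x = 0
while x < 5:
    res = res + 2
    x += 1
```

x=0: res = 0+2 = 2
x=1: res = 2+2 = 4
x=2: res = 4+2 = 6
x=3: res = 6+2 = 8
x=4: res = 8+2 = 10

10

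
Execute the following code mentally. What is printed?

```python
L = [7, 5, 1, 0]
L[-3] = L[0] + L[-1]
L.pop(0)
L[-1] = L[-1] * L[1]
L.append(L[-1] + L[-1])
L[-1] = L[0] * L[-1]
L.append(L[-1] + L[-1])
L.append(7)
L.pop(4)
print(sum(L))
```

15

L[-3] = L[0]+L[-1] = 7+0 = 7 → [7, 7, 1, 0]
pop(0) removes 7 → [7, 1, 0]
L[-1] = L[-1]*L[1] = 0*1 = 0 → [7, 1, 0]
append L[-1]+L[-1] = 0+0 = 0 → [7, 1, 0, 0]
L[-1] = L[0]*L[-1] = 7*0 = 0 → [7, 1, 0, 0]
append L[-1]+L[-1] = 0+0 = 0 → [7, 1, 0, 0, 0]
append 7 → [7, 1, 0, 0, 0, 7]
pop(4) removes 0 → [7, 1, 0, 0, 7]
sum = 15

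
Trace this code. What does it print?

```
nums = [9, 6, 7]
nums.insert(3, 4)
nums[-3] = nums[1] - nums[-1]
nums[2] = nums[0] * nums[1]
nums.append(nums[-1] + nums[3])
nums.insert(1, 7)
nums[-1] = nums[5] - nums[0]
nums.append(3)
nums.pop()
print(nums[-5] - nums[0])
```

-2

insert 4 at 3 → [9, 6, 7, 4]
nums[-3] = nums[1]-nums[-1] = 6-4 = 2 → [9, 2, 7, 4]
nums[2] = nums[0]*nums[1] = 9*2 = 18 → [9, 2, 18, 4]
append nums[-1]+nums[3] = 4+4 = 8 → [9, 2, 18, 4, 8]
insert 7 at 1 → [9, 7, 2, 18, 4, 8]
nums[-1] = nums[5]-nums[0] = 8-9 = -1 → [9, 7, 2, 18, 4, -1]
append 3 → [9, 7, 2, 18, 4, -1, 3]
pop() removes 3 → [9, 7, 2, 18, 4, -1]
nums[-5]-nums[0] = 7-9 = -2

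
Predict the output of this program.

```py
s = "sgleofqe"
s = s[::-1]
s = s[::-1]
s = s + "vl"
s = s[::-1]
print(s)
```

reverse → 'eqfoelgs'
reverse → 'sgleofqe'
+ 'vl' → 'sgleofqevl'
reverse → 'lveqfoelgs'

lveqfoelgs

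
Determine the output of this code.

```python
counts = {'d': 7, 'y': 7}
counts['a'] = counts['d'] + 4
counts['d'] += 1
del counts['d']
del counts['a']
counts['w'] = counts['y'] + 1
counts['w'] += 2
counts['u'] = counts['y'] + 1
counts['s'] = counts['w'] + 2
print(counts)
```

{'y': 7, 'w': 10, 'u': 8, 's': 12}

counts['a'] = counts['d']+4 = 11 → {'d': 7, 'y': 7, 'a': 11}
counts['d'] = 7+1 = 8 → {'d': 8, 'y': 7, 'a': 11}
del 'd' → {'y': 7, 'a': 11}
del 'a' → {'y': 7}
counts['w'] = counts['y']+1 = 8 → {'y': 7, 'w': 8}
counts['w'] = 8+2 = 10 → {'y': 7, 'w': 10}
counts['u'] = counts['y']+1 = 8 → {'y': 7, 'w': 10, 'u': 8}
counts['s'] = counts['w']+2 = 12 → {'y': 7, 'w': 10, 'u': 8, 's': 12}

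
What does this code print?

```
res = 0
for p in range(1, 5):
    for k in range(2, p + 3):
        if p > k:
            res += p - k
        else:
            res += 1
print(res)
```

15

p=1,k=2: not 1>2, res = 0+1 = 1
p=1,k=3: not 1>3, res = 1+1 = 2
p=2,k=2: not 2>2, res = 2+1 = 3
p=2,k=3: not 2>3, res = 3+1 = 4
p=2,k=4: not 2>4, res = 4+1 = 5
p=3,k=2: 3>2, res = 5+1 = 6
p=3,k=3: not 3>3, res = 6+1 = 7
p=3,k=4: not 3>4, res = 7+1 = 8
p=3,k=5: not 3>5, res = 8+1 = 9
p=4,k=2: 4>2, res = 9+2 = 11
p=4,k=3: 4>3, res = 11+1 = 12
p=4,k=4: not 4>4, res = 12+1 = 13
p=4,k=5: not 4>5, res = 13+1 = 14
p=4,k=6: not 4>6, res = 14+1 = 15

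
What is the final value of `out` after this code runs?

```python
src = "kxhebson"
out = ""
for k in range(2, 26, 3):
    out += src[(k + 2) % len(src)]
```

k=2: add src[4]='b' → 'b'
k=5: add src[7]='n' → 'bn'
k=8: add src[2]='h' → 'bnh'
k=11: add src[5]='s' → 'bnhs'
k=14: add src[0]='k' → 'bnhsk'
k=17: add src[3]='e' → 'bnhske'
k=20: add src[6]='o' → 'bnhskeo'
k=23: add src[1]='x' → 'bnhskeox'

'bnhskeox'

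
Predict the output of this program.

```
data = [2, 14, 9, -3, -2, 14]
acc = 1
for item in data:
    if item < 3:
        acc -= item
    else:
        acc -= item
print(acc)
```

-33

item=2: <3, acc = 1-2 = -1
item=14: not <3, acc = (-1)-14 = -15
item=9: not <3, acc = (-15)-9 = -24
item=-3: <3, acc = (-24)-(-3) = -21
item=-2: <3, acc = (-21)-(-2) = -19
item=14: not <3, acc = (-19)-14 = -33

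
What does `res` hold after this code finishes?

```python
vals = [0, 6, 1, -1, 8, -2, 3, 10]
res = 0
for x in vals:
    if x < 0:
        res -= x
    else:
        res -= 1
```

x=0: not <0, res = 0-1 = -1
x=6: not <0, res = (-1)-1 = -2
x=1: not <0, res = (-2)-1 = -3
x=-1: <0, res = (-3)-(-1) = -2
x=8: not <0, res = (-2)-1 = -3
x=-2: <0, res = (-3)-(-2) = -1
x=3: not <0, res = (-1)-1 = -2
x=10: not <0, res = (-2)-1 = -3

-3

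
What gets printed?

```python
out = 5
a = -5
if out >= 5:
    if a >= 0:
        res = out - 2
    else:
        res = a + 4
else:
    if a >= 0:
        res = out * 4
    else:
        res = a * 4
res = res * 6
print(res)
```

out=5, a=-5
out >= 5 is True; a >= 0 is False
→ res = a + 4 = -1
res = (-1)*6 = -6

-6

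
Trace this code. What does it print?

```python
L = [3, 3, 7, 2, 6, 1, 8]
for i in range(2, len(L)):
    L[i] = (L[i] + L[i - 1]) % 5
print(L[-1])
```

2

i=2: L[2] = (7+3)%5 = 0 → [3, 3, 0, 2, 6, 1, 8]
i=3: L[3] = (2+0)%5 = 2 → [3, 3, 0, 2, 6, 1, 8]
i=4: L[4] = (6+2)%5 = 3 → [3, 3, 0, 2, 3, 1, 8]
i=5: L[5] = (1+3)%5 = 4 → [3, 3, 0, 2, 3, 4, 8]
i=6: L[6] = (8+4)%5 = 2 → [3, 3, 0, 2, 3, 4, 2]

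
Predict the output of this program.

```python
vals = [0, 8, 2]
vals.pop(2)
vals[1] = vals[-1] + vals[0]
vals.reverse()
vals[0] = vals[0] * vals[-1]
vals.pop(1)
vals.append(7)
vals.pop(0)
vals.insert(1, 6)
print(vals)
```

pop(2) removes 2 → [0, 8]
vals[1] = vals[-1]+vals[0] = 8+0 = 8 → [0, 8]
reverse → [8, 0]
vals[0] = vals[0]*vals[-1] = 8*0 = 0 → [0, 0]
pop(1) removes 0 → [0]
append 7 → [0, 7]
pop(0) removes 0 → [7]
insert 6 at 1 → [7, 6]

[7, 6]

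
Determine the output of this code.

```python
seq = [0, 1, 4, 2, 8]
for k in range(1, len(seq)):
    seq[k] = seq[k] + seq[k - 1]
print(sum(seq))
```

28

k=1: seq[1] = 1+0 = 1 → [0, 1, 4, 2, 8]
k=2: seq[2] = 4+1 = 5 → [0, 1, 5, 2, 8]
k=3: seq[3] = 2+5 = 7 → [0, 1, 5, 7, 8]
k=4: seq[4] = 8+7 = 15 → [0, 1, 5, 7, 15]
sum = 28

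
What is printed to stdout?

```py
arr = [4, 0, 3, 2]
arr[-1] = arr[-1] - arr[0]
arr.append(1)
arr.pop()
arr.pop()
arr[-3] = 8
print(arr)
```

[8, 0, 3]

arr[-1] = arr[-1]-arr[0] = 2-4 = -2 → [4, 0, 3, -2]
append 1 → [4, 0, 3, -2, 1]
pop() removes 1 → [4, 0, 3, -2]
pop() removes -2 → [4, 0, 3]
arr[-3] = 8 → [8, 0, 3]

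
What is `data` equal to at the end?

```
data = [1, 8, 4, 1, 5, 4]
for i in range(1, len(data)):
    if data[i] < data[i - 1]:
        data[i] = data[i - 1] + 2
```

[1, 8, 10, 12, 14, 16]

i=1: 8>=1, unchanged → [1, 8, 4, 1, 5, 4]
i=2: 4<8, data[2] = 8+2 = 10 → [1, 8, 10, 1, 5, 4]
i=3: 1<10, data[3] = 10+2 = 12 → [1, 8, 10, 12, 5, 4]
i=4: 5<12, data[4] = 12+2 = 14 → [1, 8, 10, 12, 14, 4]
i=5: 4<14, data[5] = 14+2 = 16 → [1, 8, 10, 12, 14, 16]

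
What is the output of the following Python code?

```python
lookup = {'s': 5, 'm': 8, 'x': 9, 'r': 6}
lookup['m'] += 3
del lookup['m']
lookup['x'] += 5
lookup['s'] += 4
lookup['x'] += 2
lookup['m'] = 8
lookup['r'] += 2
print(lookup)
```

lookup['m'] = 8+3 = 11 → {'s': 5, 'm': 11, 'x': 9, 'r': 6}
del 'm' → {'s': 5, 'x': 9, 'r': 6}
lookup['x'] = 9+5 = 14 → {'s': 5, 'x': 14, 'r': 6}
lookup['s'] = 5+4 = 9 → {'s': 9, 'x': 14, 'r': 6}
lookup['x'] = 14+2 = 16 → {'s': 9, 'x': 16, 'r': 6}
lookup['m'] = 8 → {'s': 9, 'x': 16, 'r': 6, 'm': 8}
lookup['r'] = 6+2 = 8 → {'s': 9, 'x': 16, 'r': 8, 'm': 8}

{'s': 9, 'x': 16, 'r': 8, 'm': 8}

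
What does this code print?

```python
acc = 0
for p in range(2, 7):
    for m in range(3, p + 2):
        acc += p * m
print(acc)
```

315

p=2,m=3: acc = 0+6 = 6
p=3,m=3: acc = 6+9 = 15
p=3,m=4: acc = 15+12 = 27
p=4,m=3: acc = 27+12 = 39
p=4,m=4: acc = 39+16 = 55
p=4,m=5: acc = 55+20 = 75
p=5,m=3: acc = 75+15 = 90
p=5,m=4: acc = 90+20 = 110
p=5,m=5: acc = 110+25 = 135
p=5,m=6: acc = 135+30 = 165
p=6,m=3: acc = 165+18 = 183
p=6,m=4: acc = 183+24 = 207
p=6,m=5: acc = 207+30 = 237
p=6,m=6: acc = 237+36 = 273
p=6,m=7: acc = 273+42 = 315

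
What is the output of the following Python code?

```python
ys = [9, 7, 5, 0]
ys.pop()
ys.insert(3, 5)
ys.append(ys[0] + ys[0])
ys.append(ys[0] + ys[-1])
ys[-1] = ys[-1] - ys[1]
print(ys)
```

pop() removes 0 → [9, 7, 5]
insert 5 at 3 → [9, 7, 5, 5]
append ys[0]+ys[0] = 9+9 = 18 → [9, 7, 5, 5, 18]
append ys[0]+ys[-1] = 9+18 = 27 → [9, 7, 5, 5, 18, 27]
ys[-1] = ys[-1]-ys[1] = 27-7 = 20 → [9, 7, 5, 5, 18, 20]

[9, 7, 5, 5, 18, 20]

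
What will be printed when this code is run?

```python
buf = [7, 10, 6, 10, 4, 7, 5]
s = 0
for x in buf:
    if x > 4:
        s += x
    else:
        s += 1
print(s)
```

46

x=7: >4, s = 0+7 = 7
x=10: >4, s = 7+10 = 17
x=6: >4, s = 17+6 = 23
x=10: >4, s = 23+10 = 33
x=4: not >4, s = 33+1 = 34
x=7: >4, s = 34+7 = 41
x=5: >4, s = 41+5 = 46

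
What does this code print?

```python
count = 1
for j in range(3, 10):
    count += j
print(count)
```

j=3: count = 1+3 = 4
j=4: count = 4+4 = 8
j=5: count = 8+5 = 13
j=6: count = 13+6 = 19
j=7: count = 19+7 = 26
j=8: count = 26+8 = 34
j=9: count = 34+9 = 43

43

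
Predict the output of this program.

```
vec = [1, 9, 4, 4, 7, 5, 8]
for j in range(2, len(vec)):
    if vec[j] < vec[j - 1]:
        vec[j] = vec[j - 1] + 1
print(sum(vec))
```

70

j=2: 4<9, vec[2] = 9+1 = 10 → [1, 9, 10, 4, 7, 5, 8]
j=3: 4<10, vec[3] = 10+1 = 11 → [1, 9, 10, 11, 7, 5, 8]
j=4: 7<11, vec[4] = 11+1 = 12 → [1, 9, 10, 11, 12, 5, 8]
j=5: 5<12, vec[5] = 12+1 = 13 → [1, 9, 10, 11, 12, 13, 8]
j=6: 8<13, vec[6] = 13+1 = 14 → [1, 9, 10, 11, 12, 13, 14]
sum = 70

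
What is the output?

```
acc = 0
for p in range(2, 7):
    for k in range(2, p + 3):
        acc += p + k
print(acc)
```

p=2,k=2: acc = 0+4 = 4
p=2,k=3: acc = 4+5 = 9
p=2,k=4: acc = 9+6 = 15
p=3,k=2: acc = 15+5 = 20
p=3,k=3: acc = 20+6 = 26
p=3,k=4: acc = 26+7 = 33
p=3,k=5: acc = 33+8 = 41
p=4,k=2: acc = 41+6 = 47
p=4,k=3: acc = 47+7 = 54
p=4,k=4: acc = 54+8 = 62
p=4,k=5: acc = 62+9 = 71
p=4,k=6: acc = 71+10 = 81
p=5,k=2: acc = 81+7 = 88
p=5,k=3: acc = 88+8 = 96
p=5,k=4: acc = 96+9 = 105
p=5,k=5: acc = 105+10 = 115
p=5,k=6: acc = 115+11 = 126
p=5,k=7: acc = 126+12 = 138
p=6,k=2: acc = 138+8 = 146
p=6,k=3: acc = 146+9 = 155
p=6,k=4: acc = 155+10 = 165
p=6,k=5: acc = 165+11 = 176
p=6,k=6: acc = 176+12 = 188
p=6,k=7: acc = 188+13 = 201
p=6,k=8: acc = 201+14 = 215

215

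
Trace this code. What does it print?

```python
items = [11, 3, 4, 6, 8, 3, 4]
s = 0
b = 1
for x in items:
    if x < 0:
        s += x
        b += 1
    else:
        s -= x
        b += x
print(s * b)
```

-1560

x=11: not <0, s = 0-11 = -11; b=12
x=3: not <0, s = (-11)-3 = -14; b=15
x=4: not <0, s = (-14)-4 = -18; b=19
x=6: not <0, s = (-18)-6 = -24; b=25
x=8: not <0, s = (-24)-8 = -32; b=33
x=3: not <0, s = (-32)-3 = -35; b=36
x=4: not <0, s = (-35)-4 = -39; b=40
s*b = (-39)*40 = -1560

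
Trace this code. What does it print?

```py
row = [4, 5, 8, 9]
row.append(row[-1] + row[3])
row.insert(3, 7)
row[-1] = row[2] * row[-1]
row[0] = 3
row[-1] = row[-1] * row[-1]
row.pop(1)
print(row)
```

[3, 8, 7, 9, 20736]

append row[-1]+row[3] = 9+9 = 18 → [4, 5, 8, 9, 18]
insert 7 at 3 → [4, 5, 8, 7, 9, 18]
row[-1] = row[2]*row[-1] = 8*18 = 144 → [4, 5, 8, 7, 9, 144]
row[0] = 3 → [3, 5, 8, 7, 9, 144]
row[-1] = row[-1]*row[-1] = 144*144 = 20736 → [3, 5, 8, 7, 9, 20736]
pop(1) removes 5 → [3, 8, 7, 9, 20736]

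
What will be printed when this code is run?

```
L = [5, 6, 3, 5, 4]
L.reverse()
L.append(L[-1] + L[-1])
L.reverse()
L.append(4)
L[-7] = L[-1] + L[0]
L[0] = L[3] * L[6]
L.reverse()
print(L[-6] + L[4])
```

reverse → [4, 5, 3, 6, 5]
append L[-1]+L[-1] = 5+5 = 10 → [4, 5, 3, 6, 5, 10]
reverse → [10, 5, 6, 3, 5, 4]
append 4 → [10, 5, 6, 3, 5, 4, 4]
L[-7] = L[-1]+L[0] = 4+10 = 14 → [14, 5, 6, 3, 5, 4, 4]
L[0] = L[3]*L[6] = 3*4 = 12 → [12, 5, 6, 3, 5, 4, 4]
reverse → [4, 4, 5, 3, 6, 5, 12]
L[-6]+L[4] = 4+6 = 10

10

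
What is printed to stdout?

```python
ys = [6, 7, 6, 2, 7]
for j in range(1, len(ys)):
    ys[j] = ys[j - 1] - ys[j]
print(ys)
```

j=1: ys[1] = 6-7 = -1 → [6, -1, 6, 2, 7]
j=2: ys[2] = (-1)-6 = -7 → [6, -1, -7, 2, 7]
j=3: ys[3] = (-7)-2 = -9 → [6, -1, -7, -9, 7]
j=4: ys[4] = (-9)-7 = -16 → [6, -1, -7, -9, -16]

[6, -1, -7, -9, -16]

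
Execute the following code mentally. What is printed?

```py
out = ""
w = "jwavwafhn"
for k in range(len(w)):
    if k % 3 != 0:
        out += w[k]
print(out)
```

k=0: skip
k=1: add 'w' → 'w'
k=2: add 'a' → 'wa'
k=3: skip
k=4: add 'w' → 'waw'
k=5: add 'a' → 'wawa'
k=6: skip
k=7: add 'h' → 'wawah'
k=8: add 'n' → 'wawahn'

wawahn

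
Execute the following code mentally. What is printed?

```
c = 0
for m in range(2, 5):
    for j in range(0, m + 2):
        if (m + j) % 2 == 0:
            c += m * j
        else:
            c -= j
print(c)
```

21

m=2,j=0: even sum, c = 0+0 = 0
m=2,j=1: odd sum, c = 0-1 = -1
m=2,j=2: even sum, c = (-1)+4 = 3
m=2,j=3: odd sum, c = 3-3 = 0
m=3,j=0: odd sum, c = 0-0 = 0
m=3,j=1: even sum, c = 0+3 = 3
m=3,j=2: odd sum, c = 3-2 = 1
m=3,j=3: even sum, c = 1+9 = 10
m=3,j=4: odd sum, c = 10-4 = 6
m=4,j=0: even sum, c = 6+0 = 6
m=4,j=1: odd sum, c = 6-1 = 5
m=4,j=2: even sum, c = 5+8 = 13
m=4,j=3: odd sum, c = 13-3 = 10
m=4,j=4: even sum, c = 10+16 = 26
m=4,j=5: odd sum, c = 26-5 = 21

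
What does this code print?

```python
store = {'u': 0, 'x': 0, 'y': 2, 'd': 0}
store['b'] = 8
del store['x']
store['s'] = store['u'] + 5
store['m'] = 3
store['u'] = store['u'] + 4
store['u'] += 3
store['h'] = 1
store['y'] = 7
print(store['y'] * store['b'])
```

store['b'] = 8 → {'u': 0, 'x': 0, 'y': 2, 'd': 0, 'b': 8}
del 'x' → {'u': 0, 'y': 2, 'd': 0, 'b': 8}
store['s'] = store['u']+5 = 5 → {'u': 0, 'y': 2, 'd': 0, 'b': 8, 's': 5}
store['m'] = 3 → {'u': 0, 'y': 2, 'd': 0, 'b': 8, 's': 5, 'm': 3}
store['u'] = store['u']+4 = 4 → {'u': 4, 'y': 2, 'd': 0, 'b': 8, 's': 5, 'm': 3}
store['u'] = 4+3 = 7 → {'u': 7, 'y': 2, 'd': 0, 'b': 8, 's': 5, 'm': 3}
store['h'] = 1 → {'u': 7, 'y': 2, 'd': 0, 'b': 8, 's': 5, 'm': 3, 'h': 1}
store['y'] = 7 → {'u': 7, 'y': 7, 'd': 0, 'b': 8, 's': 5, 'm': 3, 'h': 1}
store['y']*store['b'] = 7*8 = 56

56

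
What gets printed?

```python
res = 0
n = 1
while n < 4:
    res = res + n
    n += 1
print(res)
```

6

n=1: res = 0+1 = 1
n=2: res = 1+2 = 3
n=3: res = 3+3 = 6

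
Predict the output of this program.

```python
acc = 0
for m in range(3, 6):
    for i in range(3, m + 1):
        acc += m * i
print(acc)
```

m=3,i=3: acc = 0+9 = 9
m=4,i=3: acc = 9+12 = 21
m=4,i=4: acc = 21+16 = 37
m=5,i=3: acc = 37+15 = 52
m=5,i=4: acc = 52+20 = 72
m=5,i=5: acc = 72+25 = 97

97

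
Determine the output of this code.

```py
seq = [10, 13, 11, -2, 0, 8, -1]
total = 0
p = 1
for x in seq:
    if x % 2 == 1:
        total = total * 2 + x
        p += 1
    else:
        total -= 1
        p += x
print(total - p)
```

39

x=10: not odd, total = 0-1 = -1; p=11
x=13: odd, total = (-1)*2+13 = 11; p=12
x=11: odd, total = 11*2+11 = 33; p=13
x=-2: not odd, total = 33-1 = 32; p=11
x=0: not odd, total = 32-1 = 31; p=11
x=8: not odd, total = 31-1 = 30; p=19
x=-1: odd, total = 30*2+(-1) = 59; p=20
total-p = 59-20 = 39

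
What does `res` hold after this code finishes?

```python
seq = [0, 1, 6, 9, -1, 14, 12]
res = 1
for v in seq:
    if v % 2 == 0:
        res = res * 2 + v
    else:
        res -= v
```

40

v=0: even, res = 1*2+0 = 2
v=1: not even, res = 2-1 = 1
v=6: even, res = 1*2+6 = 8
v=9: not even, res = 8-9 = -1
v=-1: not even, res = (-1)-(-1) = 0
v=14: even, res = 0*2+14 = 14
v=12: even, res = 14*2+12 = 40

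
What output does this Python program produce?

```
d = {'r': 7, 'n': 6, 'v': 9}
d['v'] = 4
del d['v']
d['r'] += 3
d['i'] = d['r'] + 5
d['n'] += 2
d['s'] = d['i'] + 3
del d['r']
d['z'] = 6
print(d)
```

d['v'] = 4 → {'r': 7, 'n': 6, 'v': 4}
del 'v' → {'r': 7, 'n': 6}
d['r'] = 7+3 = 10 → {'r': 10, 'n': 6}
d['i'] = d['r']+5 = 15 → {'r': 10, 'n': 6, 'i': 15}
d['n'] = 6+2 = 8 → {'r': 10, 'n': 8, 'i': 15}
d['s'] = d['i']+3 = 18 → {'r': 10, 'n': 8, 'i': 15, 's': 18}
del 'r' → {'n': 8, 'i': 15, 's': 18}
d['z'] = 6 → {'n': 8, 'i': 15, 's': 18, 'z': 6}

{'n': 8, 'i': 15, 's': 18, 'z': 6}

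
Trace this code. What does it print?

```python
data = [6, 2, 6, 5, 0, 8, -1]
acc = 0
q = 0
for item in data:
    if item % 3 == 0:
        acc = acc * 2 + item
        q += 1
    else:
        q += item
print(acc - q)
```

item=6: %3==0, acc = 0*2+6 = 6; q=1
item=2: not %3==0; q=3
item=6: %3==0, acc = 6*2+6 = 18; q=4
item=5: not %3==0; q=9
item=0: %3==0, acc = 18*2+0 = 36; q=10
item=8: not %3==0; q=18
item=-1: not %3==0; q=17
acc-q = 36-17 = 19

19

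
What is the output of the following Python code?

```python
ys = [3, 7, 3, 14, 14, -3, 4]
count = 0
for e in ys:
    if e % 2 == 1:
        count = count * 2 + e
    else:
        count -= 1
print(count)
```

e=3: odd, count = 0*2+3 = 3
e=7: odd, count = 3*2+7 = 13
e=3: odd, count = 13*2+3 = 29
e=14: not odd, count = 29-1 = 28
e=14: not odd, count = 28-1 = 27
e=-3: odd, count = 27*2+(-3) = 51
e=4: not odd, count = 51-1 = 50

50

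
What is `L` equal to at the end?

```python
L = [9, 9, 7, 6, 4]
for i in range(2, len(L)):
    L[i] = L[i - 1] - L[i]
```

i=2: L[2] = 9-7 = 2 → [9, 9, 2, 6, 4]
i=3: L[3] = 2-6 = -4 → [9, 9, 2, -4, 4]
i=4: L[4] = (-4)-4 = -8 → [9, 9, 2, -4, -8]

[9, 9, 2, -4, -8]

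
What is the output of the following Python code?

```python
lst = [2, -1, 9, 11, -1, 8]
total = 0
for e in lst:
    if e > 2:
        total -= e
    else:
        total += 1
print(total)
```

e=2: not >2, total = 0+1 = 1
e=-1: not >2, total = 1+1 = 2
e=9: >2, total = 2-9 = -7
e=11: >2, total = (-7)-11 = -18
e=-1: not >2, total = (-18)+1 = -17
e=8: >2, total = (-17)-8 = -25

-25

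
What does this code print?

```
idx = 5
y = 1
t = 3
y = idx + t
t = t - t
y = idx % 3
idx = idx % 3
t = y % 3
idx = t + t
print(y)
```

2

y = 5+3 = 8
t = 3-3 = 0
y = 5%3 = 2
idx = 5%3 = 2
t = 2%3 = 2
idx = 2+2 = 4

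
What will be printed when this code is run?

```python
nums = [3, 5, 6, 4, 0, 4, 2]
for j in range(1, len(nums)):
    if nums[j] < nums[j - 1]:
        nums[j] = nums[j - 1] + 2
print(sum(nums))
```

j=1: 5>=3, unchanged → [3, 5, 6, 4, 0, 4, 2]
j=2: 6>=5, unchanged → [3, 5, 6, 4, 0, 4, 2]
j=3: 4<6, nums[3] = 6+2 = 8 → [3, 5, 6, 8, 0, 4, 2]
j=4: 0<8, nums[4] = 8+2 = 10 → [3, 5, 6, 8, 10, 4, 2]
j=5: 4<10, nums[5] = 10+2 = 12 → [3, 5, 6, 8, 10, 12, 2]
j=6: 2<12, nums[6] = 12+2 = 14 → [3, 5, 6, 8, 10, 12, 14]
sum = 58

58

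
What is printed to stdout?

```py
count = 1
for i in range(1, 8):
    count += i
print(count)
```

29

i=1: count = 1+1 = 2
i=2: count = 2+2 = 4
i=3: count = 4+3 = 7
i=4: count = 7+4 = 11
i=5: count = 11+5 = 16
i=6: count = 16+6 = 22
i=7: count = 22+7 = 29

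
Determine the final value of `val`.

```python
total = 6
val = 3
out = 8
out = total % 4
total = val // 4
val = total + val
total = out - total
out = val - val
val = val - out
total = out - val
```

3

out = 6%4 = 2
total = 3//4 = 0
val = 0+3 = 3
total = 2-0 = 2
out = 3-3 = 0
val = 3-0 = 3
total = 0-3 = -3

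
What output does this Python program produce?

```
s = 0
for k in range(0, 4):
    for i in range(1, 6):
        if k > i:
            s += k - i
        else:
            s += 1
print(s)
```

k=0,i=1: not 0>1, s = 0+1 = 1
k=0,i=2: not 0>2, s = 1+1 = 2
k=0,i=3: not 0>3, s = 2+1 = 3
k=0,i=4: not 0>4, s = 3+1 = 4
k=0,i=5: not 0>5, s = 4+1 = 5
k=1,i=1: not 1>1, s = 5+1 = 6
k=1,i=2: not 1>2, s = 6+1 = 7
k=1,i=3: not 1>3, s = 7+1 = 8
k=1,i=4: not 1>4, s = 8+1 = 9
k=1,i=5: not 1>5, s = 9+1 = 10
k=2,i=1: 2>1, s = 10+1 = 11
k=2,i=2: not 2>2, s = 11+1 = 12
k=2,i=3: not 2>3, s = 12+1 = 13
k=2,i=4: not 2>4, s = 13+1 = 14
k=2,i=5: not 2>5, s = 14+1 = 15
k=3,i=1: 3>1, s = 15+2 = 17
k=3,i=2: 3>2, s = 17+1 = 18
k=3,i=3: not 3>3, s = 18+1 = 19
k=3,i=4: not 3>4, s = 19+1 = 20
k=3,i=5: not 3>5, s = 20+1 = 21

21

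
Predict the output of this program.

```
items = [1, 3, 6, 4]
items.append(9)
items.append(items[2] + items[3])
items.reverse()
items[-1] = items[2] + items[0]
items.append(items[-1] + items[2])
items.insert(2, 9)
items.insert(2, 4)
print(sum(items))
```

append 9 → [1, 3, 6, 4, 9]
append items[2]+items[3] = 6+4 = 10 → [1, 3, 6, 4, 9, 10]
reverse → [10, 9, 4, 6, 3, 1]
items[-1] = items[2]+items[0] = 4+10 = 14 → [10, 9, 4, 6, 3, 14]
append items[-1]+items[2] = 14+4 = 18 → [10, 9, 4, 6, 3, 14, 18]
insert 9 at 2 → [10, 9, 9, 4, 6, 3, 14, 18]
insert 4 at 2 → [10, 9, 4, 9, 4, 6, 3, 14, 18]
sum = 77

77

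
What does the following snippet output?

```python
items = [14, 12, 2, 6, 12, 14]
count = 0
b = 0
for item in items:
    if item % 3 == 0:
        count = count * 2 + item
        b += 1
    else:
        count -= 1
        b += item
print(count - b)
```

item=14: not %3==0, count = 0-1 = -1; b=14
item=12: %3==0, count = (-1)*2+12 = 10; b=15
item=2: not %3==0, count = 10-1 = 9; b=17
item=6: %3==0, count = 9*2+6 = 24; b=18
item=12: %3==0, count = 24*2+12 = 60; b=19
item=14: not %3==0, count = 60-1 = 59; b=33
count-b = 59-33 = 26

26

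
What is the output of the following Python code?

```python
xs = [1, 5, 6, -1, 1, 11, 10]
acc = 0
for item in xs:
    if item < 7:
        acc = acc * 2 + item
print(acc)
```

79

item=1: <7, acc = 0*2+1 = 1
item=5: <7, acc = 1*2+5 = 7
item=6: <7, acc = 7*2+6 = 20
item=-1: <7, acc = 20*2+(-1) = 39
item=1: <7, acc = 39*2+1 = 79
item=11: not <7
item=10: not <7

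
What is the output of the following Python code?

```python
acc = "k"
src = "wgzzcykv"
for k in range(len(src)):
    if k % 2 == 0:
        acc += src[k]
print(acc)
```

k=0: add 'w' → 'kw'
k=1: skip
k=2: add 'z' → 'kwz'
k=3: skip
k=4: add 'c' → 'kwzc'
k=5: skip
k=6: add 'k' → 'kwzck'
k=7: skip

kwzck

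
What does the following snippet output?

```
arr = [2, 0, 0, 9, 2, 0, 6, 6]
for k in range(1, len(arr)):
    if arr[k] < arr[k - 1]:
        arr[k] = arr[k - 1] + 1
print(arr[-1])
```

13

k=1: 0<2, arr[1] = 2+1 = 3 → [2, 3, 0, 9, 2, 0, 6, 6]
k=2: 0<3, arr[2] = 3+1 = 4 → [2, 3, 4, 9, 2, 0, 6, 6]
k=3: 9>=4, unchanged → [2, 3, 4, 9, 2, 0, 6, 6]
k=4: 2<9, arr[4] = 9+1 = 10 → [2, 3, 4, 9, 10, 0, 6, 6]
k=5: 0<10, arr[5] = 10+1 = 11 → [2, 3, 4, 9, 10, 11, 6, 6]
k=6: 6<11, arr[6] = 11+1 = 12 → [2, 3, 4, 9, 10, 11, 12, 6]
k=7: 6<12, arr[7] = 12+1 = 13 → [2, 3, 4, 9, 10, 11, 12, 13]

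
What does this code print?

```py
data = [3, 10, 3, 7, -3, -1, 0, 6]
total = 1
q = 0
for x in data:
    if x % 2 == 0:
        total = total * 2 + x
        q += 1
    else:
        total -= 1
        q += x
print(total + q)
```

x=3: not even, total = 1-1 = 0; q=3
x=10: even, total = 0*2+10 = 10; q=4
x=3: not even, total = 10-1 = 9; q=7
x=7: not even, total = 9-1 = 8; q=14
x=-3: not even, total = 8-1 = 7; q=11
x=-1: not even, total = 7-1 = 6; q=10
x=0: even, total = 6*2+0 = 12; q=11
x=6: even, total = 12*2+6 = 30; q=12
total+q = 30+12 = 42

42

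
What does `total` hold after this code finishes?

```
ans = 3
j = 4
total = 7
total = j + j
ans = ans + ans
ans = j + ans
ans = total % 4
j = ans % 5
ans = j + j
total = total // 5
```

total = 4+4 = 8
ans = 3+3 = 6
ans = 4+6 = 10
ans = 8%4 = 0
j = 0%5 = 0
ans = 0+0 = 0
total = 8//5 = 1

1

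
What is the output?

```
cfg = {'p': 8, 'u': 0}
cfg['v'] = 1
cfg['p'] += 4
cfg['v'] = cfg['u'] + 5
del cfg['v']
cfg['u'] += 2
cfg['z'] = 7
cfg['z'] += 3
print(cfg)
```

cfg['v'] = 1 → {'p': 8, 'u': 0, 'v': 1}
cfg['p'] = 8+4 = 12 → {'p': 12, 'u': 0, 'v': 1}
cfg['v'] = cfg['u']+5 = 5 → {'p': 12, 'u': 0, 'v': 5}
del 'v' → {'p': 12, 'u': 0}
cfg['u'] = 0+2 = 2 → {'p': 12, 'u': 2}
cfg['z'] = 7 → {'p': 12, 'u': 2, 'z': 7}
cfg['z'] = 7+3 = 10 → {'p': 12, 'u': 2, 'z': 10}

{'p': 12, 'u': 2, 'z': 10}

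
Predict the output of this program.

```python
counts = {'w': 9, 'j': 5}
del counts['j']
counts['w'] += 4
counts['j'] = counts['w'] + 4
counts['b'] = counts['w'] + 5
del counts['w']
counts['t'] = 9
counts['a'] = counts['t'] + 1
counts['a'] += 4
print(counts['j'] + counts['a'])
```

del 'j' → {'w': 9}
counts['w'] = 9+4 = 13 → {'w': 13}
counts['j'] = counts['w']+4 = 17 → {'w': 13, 'j': 17}
counts['b'] = counts['w']+5 = 18 → {'w': 13, 'j': 17, 'b': 18}
del 'w' → {'j': 17, 'b': 18}
counts['t'] = 9 → {'j': 17, 'b': 18, 't': 9}
counts['a'] = counts['t']+1 = 10 → {'j': 17, 'b': 18, 't': 9, 'a': 10}
counts['a'] = 10+4 = 14 → {'j': 17, 'b': 18, 't': 9, 'a': 14}
counts['j']+counts['a'] = 17+14 = 31

31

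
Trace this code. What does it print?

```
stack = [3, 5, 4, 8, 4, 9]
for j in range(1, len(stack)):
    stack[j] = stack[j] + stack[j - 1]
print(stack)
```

[3, 8, 12, 20, 24, 33]

j=1: stack[1] = 5+3 = 8 → [3, 8, 4, 8, 4, 9]
j=2: stack[2] = 4+8 = 12 → [3, 8, 12, 8, 4, 9]
j=3: stack[3] = 8+12 = 20 → [3, 8, 12, 20, 4, 9]
j=4: stack[4] = 4+20 = 24 → [3, 8, 12, 20, 24, 9]
j=5: stack[5] = 9+24 = 33 → [3, 8, 12, 20, 24, 33]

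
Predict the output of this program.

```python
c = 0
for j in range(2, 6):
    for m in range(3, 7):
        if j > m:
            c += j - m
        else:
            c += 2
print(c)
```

30

j=2,m=3: not 2>3, c = 0+2 = 2
j=2,m=4: not 2>4, c = 2+2 = 4
j=2,m=5: not 2>5, c = 4+2 = 6
j=2,m=6: not 2>6, c = 6+2 = 8
j=3,m=3: not 3>3, c = 8+2 = 10
j=3,m=4: not 3>4, c = 10+2 = 12
j=3,m=5: not 3>5, c = 12+2 = 14
j=3,m=6: not 3>6, c = 14+2 = 16
j=4,m=3: 4>3, c = 16+1 = 17
j=4,m=4: not 4>4, c = 17+2 = 19
j=4,m=5: not 4>5, c = 19+2 = 21
j=4,m=6: not 4>6, c = 21+2 = 23
j=5,m=3: 5>3, c = 23+2 = 25
j=5,m=4: 5>4, c = 25+1 = 26
j=5,m=5: not 5>5, c = 26+2 = 28
j=5,m=6: not 5>6, c = 28+2 = 30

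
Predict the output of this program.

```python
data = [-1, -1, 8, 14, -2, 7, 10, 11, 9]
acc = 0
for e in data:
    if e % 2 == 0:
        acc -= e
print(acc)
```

e=-1: not even
e=-1: not even
e=8: even, acc = 0-8 = -8
e=14: even, acc = (-8)-14 = -22
e=-2: even, acc = (-22)-(-2) = -20
e=7: not even
e=10: even, acc = (-20)-10 = -30
e=11: not even
e=9: not even

-30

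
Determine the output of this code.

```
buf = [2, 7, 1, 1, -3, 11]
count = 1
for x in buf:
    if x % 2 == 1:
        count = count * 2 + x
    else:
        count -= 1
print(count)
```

129

x=2: not odd, count = 1-1 = 0
x=7: odd, count = 0*2+7 = 7
x=1: odd, count = 7*2+1 = 15
x=1: odd, count = 15*2+1 = 31
x=-3: odd, count = 31*2+(-3) = 59
x=11: odd, count = 59*2+11 = 129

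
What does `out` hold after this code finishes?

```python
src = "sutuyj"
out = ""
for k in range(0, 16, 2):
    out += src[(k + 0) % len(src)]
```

'stystyst'

k=0: add src[0]='s' → 's'
k=2: add src[2]='t' → 'st'
k=4: add src[4]='y' → 'sty'
k=6: add src[0]='s' → 'stys'
k=8: add src[2]='t' → 'styst'
k=10: add src[4]='y' → 'stysty'
k=12: add src[0]='s' → 'stystys'
k=14: add src[2]='t' → 'stystyst'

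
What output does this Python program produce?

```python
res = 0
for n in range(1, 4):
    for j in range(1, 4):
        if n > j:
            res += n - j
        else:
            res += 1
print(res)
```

10

n=1,j=1: not 1>1, res = 0+1 = 1
n=1,j=2: not 1>2, res = 1+1 = 2
n=1,j=3: not 1>3, res = 2+1 = 3
n=2,j=1: 2>1, res = 3+1 = 4
n=2,j=2: not 2>2, res = 4+1 = 5
n=2,j=3: not 2>3, res = 5+1 = 6
n=3,j=1: 3>1, res = 6+2 = 8
n=3,j=2: 3>2, res = 8+1 = 9
n=3,j=3: not 3>3, res = 9+1 = 10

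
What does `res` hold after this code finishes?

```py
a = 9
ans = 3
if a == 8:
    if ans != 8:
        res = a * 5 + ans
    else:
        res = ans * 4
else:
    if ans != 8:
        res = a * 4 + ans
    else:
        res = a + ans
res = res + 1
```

a=9, ans=3
a == 8 is False; ans != 8 is True
→ res = a * 4 + ans = 39
res = 39+1 = 40

40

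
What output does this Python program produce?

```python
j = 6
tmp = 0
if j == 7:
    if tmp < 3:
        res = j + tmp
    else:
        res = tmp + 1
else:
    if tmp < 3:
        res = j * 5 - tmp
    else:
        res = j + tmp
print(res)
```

30

j=6, tmp=0
j == 7 is False; tmp < 3 is True
→ res = j * 5 - tmp = 30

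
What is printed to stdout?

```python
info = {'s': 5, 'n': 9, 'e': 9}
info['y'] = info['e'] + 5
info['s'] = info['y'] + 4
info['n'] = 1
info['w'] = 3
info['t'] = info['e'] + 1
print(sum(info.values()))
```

55

info['y'] = info['e']+5 = 14 → {'s': 5, 'n': 9, 'e': 9, 'y': 14}
info['s'] = info['y']+4 = 18 → {'s': 18, 'n': 9, 'e': 9, 'y': 14}
info['n'] = 1 → {'s': 18, 'n': 1, 'e': 9, 'y': 14}
info['w'] = 3 → {'s': 18, 'n': 1, 'e': 9, 'y': 14, 'w': 3}
info['t'] = info['e']+1 = 10 → {'s': 18, 'n': 1, 'e': 9, 'y': 14, 'w': 3, 't': 10}
sum of values = 55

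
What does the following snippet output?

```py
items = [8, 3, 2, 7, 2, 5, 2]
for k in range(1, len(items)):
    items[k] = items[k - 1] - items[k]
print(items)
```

k=1: items[1] = 8-3 = 5 → [8, 5, 2, 7, 2, 5, 2]
k=2: items[2] = 5-2 = 3 → [8, 5, 3, 7, 2, 5, 2]
k=3: items[3] = 3-7 = -4 → [8, 5, 3, -4, 2, 5, 2]
k=4: items[4] = (-4)-2 = -6 → [8, 5, 3, -4, -6, 5, 2]
k=5: items[5] = (-6)-5 = -11 → [8, 5, 3, -4, -6, -11, 2]
k=6: items[6] = (-11)-2 = -13 → [8, 5, 3, -4, -6, -11, -13]

[8, 5, 3, -4, -6, -11, -13]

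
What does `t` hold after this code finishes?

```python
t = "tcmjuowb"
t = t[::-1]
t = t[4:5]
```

reverse → 'bwoujmct'
slice [4:5] → 'j'

'j'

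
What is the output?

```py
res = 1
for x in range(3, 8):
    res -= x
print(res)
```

x=3: res = 1-3 = -2
x=4: res = (-2)-4 = -6
x=5: res = (-6)-5 = -11
x=6: res = (-11)-6 = -17
x=7: res = (-17)-7 = -24

-24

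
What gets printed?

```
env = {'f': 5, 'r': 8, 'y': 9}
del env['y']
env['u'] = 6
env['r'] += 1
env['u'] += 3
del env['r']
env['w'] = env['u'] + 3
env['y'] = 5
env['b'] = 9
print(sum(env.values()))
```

del 'y' → {'f': 5, 'r': 8}
env['u'] = 6 → {'f': 5, 'r': 8, 'u': 6}
env['r'] = 8+1 = 9 → {'f': 5, 'r': 9, 'u': 6}
env['u'] = 6+3 = 9 → {'f': 5, 'r': 9, 'u': 9}
del 'r' → {'f': 5, 'u': 9}
env['w'] = env['u']+3 = 12 → {'f': 5, 'u': 9, 'w': 12}
env['y'] = 5 → {'f': 5, 'u': 9, 'w': 12, 'y': 5}
env['b'] = 9 → {'f': 5, 'u': 9, 'w': 12, 'y': 5, 'b': 9}
sum of values = 40

40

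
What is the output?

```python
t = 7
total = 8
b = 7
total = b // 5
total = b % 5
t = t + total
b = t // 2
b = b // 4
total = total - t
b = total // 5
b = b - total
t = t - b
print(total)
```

total = 7//5 = 1
total = 7%5 = 2
t = 7+2 = 9
b = 9//2 = 4
b = 4//4 = 1
total = 2-9 = -7
b = (-7)//5 = -2
b = (-2)-(-7) = 5
t = 9-5 = 4

-7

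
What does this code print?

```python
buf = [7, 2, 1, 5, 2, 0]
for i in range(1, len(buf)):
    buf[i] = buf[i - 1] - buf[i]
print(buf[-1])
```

i=1: buf[1] = 7-2 = 5 → [7, 5, 1, 5, 2, 0]
i=2: buf[2] = 5-1 = 4 → [7, 5, 4, 5, 2, 0]
i=3: buf[3] = 4-5 = -1 → [7, 5, 4, -1, 2, 0]
i=4: buf[4] = (-1)-2 = -3 → [7, 5, 4, -1, -3, 0]
i=5: buf[5] = (-3)-0 = -3 → [7, 5, 4, -1, -3, -3]

-3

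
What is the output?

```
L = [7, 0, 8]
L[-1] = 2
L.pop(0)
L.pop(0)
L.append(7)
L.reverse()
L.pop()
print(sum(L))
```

L[-1] = 2 → [7, 0, 2]
pop(0) removes 7 → [0, 2]
pop(0) removes 0 → [2]
append 7 → [2, 7]
reverse → [7, 2]
pop() removes 2 → [7]
sum = 7

7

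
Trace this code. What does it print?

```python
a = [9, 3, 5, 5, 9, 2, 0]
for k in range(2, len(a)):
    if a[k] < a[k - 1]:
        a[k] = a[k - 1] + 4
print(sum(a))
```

61

k=2: 5>=3, unchanged → [9, 3, 5, 5, 9, 2, 0]
k=3: 5>=5, unchanged → [9, 3, 5, 5, 9, 2, 0]
k=4: 9>=5, unchanged → [9, 3, 5, 5, 9, 2, 0]
k=5: 2<9, a[5] = 9+4 = 13 → [9, 3, 5, 5, 9, 13, 0]
k=6: 0<13, a[6] = 13+4 = 17 → [9, 3, 5, 5, 9, 13, 17]
sum = 61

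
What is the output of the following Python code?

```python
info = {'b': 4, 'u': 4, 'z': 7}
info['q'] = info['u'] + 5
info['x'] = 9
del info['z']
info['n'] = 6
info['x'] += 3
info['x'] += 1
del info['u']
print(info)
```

info['q'] = info['u']+5 = 9 → {'b': 4, 'u': 4, 'z': 7, 'q': 9}
info['x'] = 9 → {'b': 4, 'u': 4, 'z': 7, 'q': 9, 'x': 9}
del 'z' → {'b': 4, 'u': 4, 'q': 9, 'x': 9}
info['n'] = 6 → {'b': 4, 'u': 4, 'q': 9, 'x': 9, 'n': 6}
info['x'] = 9+3 = 12 → {'b': 4, 'u': 4, 'q': 9, 'x': 12, 'n': 6}
info['x'] = 12+1 = 13 → {'b': 4, 'u': 4, 'q': 9, 'x': 13, 'n': 6}
del 'u' → {'b': 4, 'q': 9, 'x': 13, 'n': 6}

{'b': 4, 'q': 9, 'x': 13, 'n': 6}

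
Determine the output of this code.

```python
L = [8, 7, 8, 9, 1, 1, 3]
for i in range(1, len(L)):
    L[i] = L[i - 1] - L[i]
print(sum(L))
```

-70

i=1: L[1] = 8-7 = 1 → [8, 1, 8, 9, 1, 1, 3]
i=2: L[2] = 1-8 = -7 → [8, 1, -7, 9, 1, 1, 3]
i=3: L[3] = (-7)-9 = -16 → [8, 1, -7, -16, 1, 1, 3]
i=4: L[4] = (-16)-1 = -17 → [8, 1, -7, -16, -17, 1, 3]
i=5: L[5] = (-17)-1 = -18 → [8, 1, -7, -16, -17, -18, 3]
i=6: L[6] = (-18)-3 = -21 → [8, 1, -7, -16, -17, -18, -21]
sum = -70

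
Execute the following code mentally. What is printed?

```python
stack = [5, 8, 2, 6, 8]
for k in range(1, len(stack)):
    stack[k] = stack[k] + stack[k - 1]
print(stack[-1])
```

29

k=1: stack[1] = 8+5 = 13 → [5, 13, 2, 6, 8]
k=2: stack[2] = 2+13 = 15 → [5, 13, 15, 6, 8]
k=3: stack[3] = 6+15 = 21 → [5, 13, 15, 21, 8]
k=4: stack[4] = 8+21 = 29 → [5, 13, 15, 21, 29]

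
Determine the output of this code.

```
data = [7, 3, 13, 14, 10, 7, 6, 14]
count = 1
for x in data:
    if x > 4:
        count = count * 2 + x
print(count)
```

x=7: >4, count = 1*2+7 = 9
x=3: not >4
x=13: >4, count = 9*2+13 = 31
x=14: >4, count = 31*2+14 = 76
x=10: >4, count = 76*2+10 = 162
x=7: >4, count = 162*2+7 = 331
x=6: >4, count = 331*2+6 = 668
x=14: >4, count = 668*2+14 = 1350

1350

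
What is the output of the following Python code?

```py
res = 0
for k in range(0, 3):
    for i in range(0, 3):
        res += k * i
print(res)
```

9

k=0,i=0: res = 0+0 = 0
k=0,i=1: res = 0+0 = 0
k=0,i=2: res = 0+0 = 0
k=1,i=0: res = 0+0 = 0
k=1,i=1: res = 0+1 = 1
k=1,i=2: res = 1+2 = 3
k=2,i=0: res = 3+0 = 3
k=2,i=1: res = 3+2 = 5
k=2,i=2: res = 5+4 = 9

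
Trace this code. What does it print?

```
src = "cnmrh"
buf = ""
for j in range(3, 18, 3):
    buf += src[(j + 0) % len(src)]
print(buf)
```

rnhmc

j=3: add src[3]='r' → 'r'
j=6: add src[1]='n' → 'rn'
j=9: add src[4]='h' → 'rnh'
j=12: add src[2]='m' → 'rnhm'
j=15: add src[0]='c' → 'rnhmc'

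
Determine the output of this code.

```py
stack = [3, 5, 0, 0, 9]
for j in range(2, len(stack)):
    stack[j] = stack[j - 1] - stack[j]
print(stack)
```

j=2: stack[2] = 5-0 = 5 → [3, 5, 5, 0, 9]
j=3: stack[3] = 5-0 = 5 → [3, 5, 5, 5, 9]
j=4: stack[4] = 5-9 = -4 → [3, 5, 5, 5, -4]

[3, 5, 5, 5, -4]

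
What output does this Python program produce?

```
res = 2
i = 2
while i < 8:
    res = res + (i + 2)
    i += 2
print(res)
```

20

i=2: res = 2+4 = 6
i=4: res = 6+6 = 12
i=6: res = 12+8 = 20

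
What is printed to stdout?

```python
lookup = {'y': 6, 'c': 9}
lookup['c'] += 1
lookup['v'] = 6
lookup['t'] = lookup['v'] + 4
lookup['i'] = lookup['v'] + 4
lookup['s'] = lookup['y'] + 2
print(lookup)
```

{'y': 6, 'c': 10, 'v': 6, 't': 10, 'i': 10, 's': 8}

lookup['c'] = 9+1 = 10 → {'y': 6, 'c': 10}
lookup['v'] = 6 → {'y': 6, 'c': 10, 'v': 6}
lookup['t'] = lookup['v']+4 = 10 → {'y': 6, 'c': 10, 'v': 6, 't': 10}
lookup['i'] = lookup['v']+4 = 10 → {'y': 6, 'c': 10, 'v': 6, 't': 10, 'i': 10}
lookup['s'] = lookup['y']+2 = 8 → {'y': 6, 'c': 10, 'v': 6, 't': 10, 'i': 10, 's': 8}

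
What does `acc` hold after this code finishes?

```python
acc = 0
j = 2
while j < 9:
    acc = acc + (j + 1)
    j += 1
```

42

j=2: acc = 0+3 = 3
j=3: acc = 3+4 = 7
j=4: acc = 7+5 = 12
j=5: acc = 12+6 = 18
j=6: acc = 18+7 = 25
j=7: acc = 25+8 = 33
j=8: acc = 33+9 = 42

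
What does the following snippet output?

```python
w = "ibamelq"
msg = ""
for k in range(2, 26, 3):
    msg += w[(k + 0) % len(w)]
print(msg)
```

k=2: add w[2]='a' → 'a'
k=5: add w[5]='l' → 'al'
k=8: add w[1]='b' → 'alb'
k=11: add w[4]='e' → 'albe'
k=14: add w[0]='i' → 'albei'
k=17: add w[3]='m' → 'albeim'
k=20: add w[6]='q' → 'albeimq'
k=23: add w[2]='a' → 'albeimqa'

albeimqa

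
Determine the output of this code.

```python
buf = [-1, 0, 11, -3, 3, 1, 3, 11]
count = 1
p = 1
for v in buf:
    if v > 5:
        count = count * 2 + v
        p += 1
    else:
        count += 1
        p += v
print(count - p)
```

v=-1: not >5, count = 1+1 = 2; p=0
v=0: not >5, count = 2+1 = 3; p=0
v=11: >5, count = 3*2+11 = 17; p=1
v=-3: not >5, count = 17+1 = 18; p=-2
v=3: not >5, count = 18+1 = 19; p=1
v=1: not >5, count = 19+1 = 20; p=2
v=3: not >5, count = 20+1 = 21; p=5
v=11: >5, count = 21*2+11 = 53; p=6
count-p = 53-6 = 47

47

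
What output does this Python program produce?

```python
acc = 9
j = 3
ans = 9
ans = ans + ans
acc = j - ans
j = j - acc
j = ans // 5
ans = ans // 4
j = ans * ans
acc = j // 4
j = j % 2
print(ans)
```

4

ans = 9+9 = 18
acc = 3-18 = -15
j = 3-(-15) = 18
j = 18//5 = 3
ans = 18//4 = 4
j = 4*4 = 16
acc = 16//4 = 4
j = 16%2 = 0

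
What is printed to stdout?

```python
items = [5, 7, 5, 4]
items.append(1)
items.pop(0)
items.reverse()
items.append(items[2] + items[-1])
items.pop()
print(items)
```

[1, 4, 5, 7]

append 1 → [5, 7, 5, 4, 1]
pop(0) removes 5 → [7, 5, 4, 1]
reverse → [1, 4, 5, 7]
append items[2]+items[-1] = 5+7 = 12 → [1, 4, 5, 7, 12]
pop() removes 12 → [1, 4, 5, 7]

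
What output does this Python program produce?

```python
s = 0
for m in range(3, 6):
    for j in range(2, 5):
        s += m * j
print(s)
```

108

m=3,j=2: s = 0+6 = 6
m=3,j=3: s = 6+9 = 15
m=3,j=4: s = 15+12 = 27
m=4,j=2: s = 27+8 = 35
m=4,j=3: s = 35+12 = 47
m=4,j=4: s = 47+16 = 63
m=5,j=2: s = 63+10 = 73
m=5,j=3: s = 73+15 = 88
m=5,j=4: s = 88+20 = 108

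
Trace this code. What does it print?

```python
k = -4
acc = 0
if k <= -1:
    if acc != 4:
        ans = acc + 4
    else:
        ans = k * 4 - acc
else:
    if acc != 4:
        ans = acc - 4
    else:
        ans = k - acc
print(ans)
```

4

k=-4, acc=0
k <= -1 is True; acc != 4 is True
→ ans = acc + 4 = 4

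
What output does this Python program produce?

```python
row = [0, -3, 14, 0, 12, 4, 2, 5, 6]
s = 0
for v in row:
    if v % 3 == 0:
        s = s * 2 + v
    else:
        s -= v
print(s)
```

v=0: %3==0, s = 0*2+0 = 0
v=-3: %3==0, s = 0*2+(-3) = -3
v=14: not %3==0, s = (-3)-14 = -17
v=0: %3==0, s = (-17)*2+0 = -34
v=12: %3==0, s = (-34)*2+12 = -56
v=4: not %3==0, s = (-56)-4 = -60
v=2: not %3==0, s = (-60)-2 = -62
v=5: not %3==0, s = (-62)-5 = -67
v=6: %3==0, s = (-67)*2+6 = -128

-128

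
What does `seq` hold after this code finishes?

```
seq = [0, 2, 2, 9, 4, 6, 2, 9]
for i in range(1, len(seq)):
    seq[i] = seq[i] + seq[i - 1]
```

i=1: seq[1] = 2+0 = 2 → [0, 2, 2, 9, 4, 6, 2, 9]
i=2: seq[2] = 2+2 = 4 → [0, 2, 4, 9, 4, 6, 2, 9]
i=3: seq[3] = 9+4 = 13 → [0, 2, 4, 13, 4, 6, 2, 9]
i=4: seq[4] = 4+13 = 17 → [0, 2, 4, 13, 17, 6, 2, 9]
i=5: seq[5] = 6+17 = 23 → [0, 2, 4, 13, 17, 23, 2, 9]
i=6: seq[6] = 2+23 = 25 → [0, 2, 4, 13, 17, 23, 25, 9]
i=7: seq[7] = 9+25 = 34 → [0, 2, 4, 13, 17, 23, 25, 34]

[0, 2, 4, 13, 17, 23, 25, 34]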